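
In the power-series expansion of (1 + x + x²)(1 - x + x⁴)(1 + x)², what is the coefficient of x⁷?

3

(1 + x + x²) has coefficients 1,1,1 for degrees 0…2.
(1 - x + x⁴) has coefficients 1,-1,0,0,1,0,0,0 for degrees 0…7.
Finally multiplying by (1 + x)², the product of all factors after the first has coefficients 1,1,-1,-1,1,2,1,0 for degrees 0…7.
[x⁷] = 1·0 + 1·1 + 1·2 = 3.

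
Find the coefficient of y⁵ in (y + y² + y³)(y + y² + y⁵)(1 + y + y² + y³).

6

(y + y² + y³) has coefficients 0,1,1,1 for degrees 0…3.
(y + y² + y⁵) has coefficients 0,1,1,0,0,1 for degrees 0…5.
Finally multiplying by (1 + y + y² + y³), the product of all factors after the first has coefficients 0,1,2,2,2,2 for degrees 0…5.
[y⁵] = 1·2 + 1·2 + 1·2 = 6.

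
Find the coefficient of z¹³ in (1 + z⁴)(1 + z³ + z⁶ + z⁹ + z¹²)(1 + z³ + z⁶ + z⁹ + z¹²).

4

(1 + z⁴) has coefficients 1,0,0,0,1 for degrees 0…4.
(1 + z³ + z⁶ + z⁹ + z¹²) has coefficients 1,0,0,1,0,0,1,0,0,1,0,0,1,0 for degrees 0…13.
Finally multiplying by (1 + z³ + z⁶ + z⁹ + z¹²), the product of all factors after the first has coefficients 1,0,0,2,0,0,3,0,0,4,0,0,5,0 for degrees 0…13.
[z¹³] = 1·0 + 1·4 = 4.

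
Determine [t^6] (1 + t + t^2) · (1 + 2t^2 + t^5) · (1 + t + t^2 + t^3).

6

(1 + t + t^2) has coefficients 1,1,1 for degrees 0…2.
(1 + 2t^2 + t^5) has coefficients 1,0,2,0,0,1,0 for degrees 0…6.
Finally multiplying by (1 + t + t^2 + t^3), the product of all factors after the first has coefficients 1,1,3,3,2,3,1 for degrees 0…6.
[t^6] = 1·1 + 1·3 + 1·2 = 6.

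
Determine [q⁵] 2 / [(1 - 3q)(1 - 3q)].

The denominator gives the recurrence a_n = 6a_(n−1) − 9a_(n−2) for n ≥ 2; the numerator fixes a_0 = 2, a_1 = 12.
Iterating: 2, 12, 54, 216, 810, 2916, so a_5 = 2916.

2916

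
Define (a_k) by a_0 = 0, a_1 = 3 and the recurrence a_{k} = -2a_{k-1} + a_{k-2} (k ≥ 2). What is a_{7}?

The ordinary generating function has denominator 1 + 2y - y^2.
Iterating the recurrence: a_0,…,a_{7} = 0, 3, -6, 15, -36, 87, -210, 507.

507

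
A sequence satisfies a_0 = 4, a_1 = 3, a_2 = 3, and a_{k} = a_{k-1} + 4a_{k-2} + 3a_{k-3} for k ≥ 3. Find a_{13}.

606504

The ordinary generating function has denominator 1 - x - 4x^2 - 3x^3.
Iterating the recurrence: a_0,…,a_{13} = 4, 3, 3, 27, 48, 165, 438, 1242, 3489, 9771, 27453, 77004, 216129, 606504.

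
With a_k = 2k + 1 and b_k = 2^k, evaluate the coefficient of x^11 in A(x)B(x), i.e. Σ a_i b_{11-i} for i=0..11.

12261

This is [x^11] in the product of the two ordinary generating functions.
Σ = 1·2048 + 3·1024 + 5·512 + 7·256 + 9·128 + 11·64 + 13·32 + 15·16 + 17·8 + 19·4 + 21·2 + 23·1 = 12261.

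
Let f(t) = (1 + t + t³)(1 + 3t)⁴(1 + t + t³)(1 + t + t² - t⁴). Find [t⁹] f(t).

312

(1 + t + t³) has coefficients 1,1,0,1 for degrees 0…3.
(1 + 3t)⁴ has coefficients 1,12,54,108,81,0,0,0,0,0 for degrees 0…9.
Multiplying by (1 + t + t³) gives running coefficients 1,13,66,163,201,135,108,81,0,0 for degrees 0…9.
Finally multiplying by (1 + t + t² - t⁴), the product of all factors after the first has coefficients 1,14,80,242,429,486,378,161,-12,-54 for degrees 0…9.
[t⁹] = 1·(-54) + 1·(-12) + 1·378 = 312.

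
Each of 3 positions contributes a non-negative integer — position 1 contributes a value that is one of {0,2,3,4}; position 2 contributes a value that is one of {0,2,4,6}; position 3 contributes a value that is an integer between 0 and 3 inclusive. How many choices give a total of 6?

The generating function for the choices is (1 + t² + t³ + t⁴)·(1 + t² + t⁴ + t⁶)·(1 + t + t² + t³); the count is [t⁶].
(1 + t² + t³ + t⁴) has coefficients 1,0,1,1,1 for degrees 0…4.
(1 + t² + t⁴ + t⁶) has coefficients 1,0,1,0,1,0,1 for degrees 0…6.
Finally multiplying by (1 + t + t² + t³), the product of all factors after the first has coefficients 1,1,2,2,2,2,2 for degrees 0…6.
[t⁶] = 1·2 + 1·2 + 1·2 + 1·2 = 8.

8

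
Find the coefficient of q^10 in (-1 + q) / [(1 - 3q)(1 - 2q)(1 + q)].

Partial fractions give a closed form: a_n = (-3/2)·3^n + (2/3)·2^n + (-1/6)·(-1)^n.
At n = 10: a_10 = -87891.

-87891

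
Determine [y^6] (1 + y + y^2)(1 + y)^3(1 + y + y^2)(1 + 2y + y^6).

30

(1 + y + y^2) has coefficients 1,1,1 for degrees 0…2.
(1 + y)^3 has coefficients 1,3,3,1,0,0,0 for degrees 0…6.
Multiplying by (1 + y + y^2) gives running coefficients 1,4,7,7,4,1,0 for degrees 0…6.
Finally multiplying by (1 + 2y + y^6), the product of all factors after the first has coefficients 1,6,15,21,18,9,3 for degrees 0…6.
[y^6] = 1·3 + 1·9 + 1·18 = 30.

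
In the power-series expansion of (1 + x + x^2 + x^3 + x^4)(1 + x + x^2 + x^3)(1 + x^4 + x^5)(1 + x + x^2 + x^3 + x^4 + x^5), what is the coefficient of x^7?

(1 + x + x^2 + x^3 + x^4) has coefficients 1,1,1,1,1 for degrees 0…4.
(1 + x + x^2 + x^3) has coefficients 1,1,1,1,0,0,0,0 for degrees 0…7.
Multiplying by (1 + x^4 + x^5) gives running coefficients 1,1,1,1,1,2,2,2 for degrees 0…7.
Finally multiplying by (1 + x + x^2 + x^3 + x^4 + x^5), the product of all factors after the first has coefficients 1,2,3,4,5,7,8,9 for degrees 0…7.
[x^7] = 1·9 + 1·8 + 1·7 + 1·5 + 1·4 = 33.

33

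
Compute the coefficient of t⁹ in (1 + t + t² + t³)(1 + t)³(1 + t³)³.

(1 + t + t² + t³) has coefficients 1,1,1,1 for degrees 0…3.
(1 + t)³ has coefficients 1,3,3,1,0,0,0,0,0,0 for degrees 0…9.
Finally multiplying by (1 + t³)³, the product of all factors after the first has coefficients 1,3,3,4,9,9,6,9,9,4 for degrees 0…9.
[t⁹] = 1·4 + 1·9 + 1·9 + 1·6 = 28.

28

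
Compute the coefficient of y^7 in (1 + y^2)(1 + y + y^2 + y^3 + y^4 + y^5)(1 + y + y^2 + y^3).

6

(1 + y^2) has coefficients 1,0,1 for degrees 0…2.
(1 + y + y^2 + y^3 + y^4 + y^5) has coefficients 1,1,1,1,1,1,0,0 for degrees 0…7.
Finally multiplying by (1 + y + y^2 + y^3), the product of all factors after the first has coefficients 1,2,3,4,4,4,3,2 for degrees 0…7.
[y^7] = 1·2 + 1·4 = 6.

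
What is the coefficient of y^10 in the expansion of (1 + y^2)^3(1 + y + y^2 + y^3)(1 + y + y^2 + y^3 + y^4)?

(1 + y^2)^3 has coefficients 1,0,3,0,3,0,1 for degrees 0…6.
(1 + y + y^2 + y^3) has coefficients 1,1,1,1,0,0,0,0,0,0,0 for degrees 0…10.
Finally multiplying by (1 + y + y^2 + y^3 + y^4), the product of all factors after the first has coefficients 1,2,3,4,4,3,2,1,0,0,0 for degrees 0…10.
[y^10] = 1·0 + 3·0 + 3·2 + 1·4 = 10.

10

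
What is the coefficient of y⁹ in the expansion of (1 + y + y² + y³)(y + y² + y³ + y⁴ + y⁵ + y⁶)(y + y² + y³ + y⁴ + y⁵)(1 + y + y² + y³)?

66

(1 + y + y² + y³) has coefficients 1,1,1,1 for degrees 0…3.
(y + y² + y³ + y⁴ + y⁵ + y⁶) has coefficients 0,1,1,1,1,1,1,0,0,0 for degrees 0…9.
Multiplying by (y + y² + y³ + y⁴ + y⁵) gives running coefficients 0,0,1,2,3,4,5,5,4,3 for degrees 0…9.
Finally multiplying by (1 + y + y² + y³), the product of all factors after the first has coefficients 0,0,1,3,6,10,14,17,18,17 for degrees 0…9.
[y⁹] = 1·17 + 1·18 + 1·17 + 1·14 = 66.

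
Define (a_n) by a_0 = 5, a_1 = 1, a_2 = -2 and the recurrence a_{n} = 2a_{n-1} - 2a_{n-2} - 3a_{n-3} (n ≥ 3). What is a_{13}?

The ordinary generating function has denominator 1 - 2t + 2t^2 + 3t^3.
Iterating the recurrence: a_0,…,a_{13} = 5, 1, -2, -21, -41, -34, 77, 345, 638, 355, -1601, -5826, -9515, -2575.

-2575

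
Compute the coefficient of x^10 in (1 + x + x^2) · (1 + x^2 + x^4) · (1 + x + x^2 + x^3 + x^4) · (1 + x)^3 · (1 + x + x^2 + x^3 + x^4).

(1 + x + x^2) has coefficients 1,1,1 for degrees 0…2.
(1 + x^2 + x^4) has coefficients 1,0,1,0,1,0,0,0,0,0,0 for degrees 0…10.
Multiplying by (1 + x + x^2 + x^3 + x^4) gives running coefficients 1,1,2,2,3,2,2,1,1,0,0 for degrees 0…10.
Multiplying by (1 + x)^3 gives running coefficients 1,4,8,12,16,19,19,16,12,8,4 for degrees 0…10.
Finally multiplying by (1 + x + x^2 + x^3 + x^4), the product of all factors after the first has coefficients 1,5,13,25,41,59,74,82,82,74,59 for degrees 0…10.
[x^10] = 1·59 + 1·74 + 1·82 = 215.

215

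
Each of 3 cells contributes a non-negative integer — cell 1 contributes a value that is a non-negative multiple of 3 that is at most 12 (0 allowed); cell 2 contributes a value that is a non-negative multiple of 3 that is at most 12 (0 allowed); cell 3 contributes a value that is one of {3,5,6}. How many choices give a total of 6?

3

The generating function for the choices is (1 + y³ + y⁶ + y⁹ + y¹²)·(1 + y³ + y⁶ + y⁹ + y¹²)·(y³ + y⁵ + y⁶); the count is [y⁶].
(1 + y³ + y⁶ + y⁹ + y¹²) has coefficients 1,0,0,1,0,0,1 for degrees 0…6.
(1 + y³ + y⁶ + y⁹ + y¹²) has coefficients 1,0,0,1,0,0,1 for degrees 0…6.
Finally multiplying by (y³ + y⁵ + y⁶), the product of all factors after the first has coefficients 0,0,0,1,0,1,2 for degrees 0…6.
[y⁶] = 1·2 + 1·1 + 1·0 = 3.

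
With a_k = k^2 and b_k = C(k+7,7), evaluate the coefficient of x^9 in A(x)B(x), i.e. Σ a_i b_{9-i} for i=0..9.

Write out a_i and b_{9-i} for i = 0,…,9 and sum the products.
Σ = 0·11440 + 1·6435 + 4·3432 + 9·1716 + 16·792 + 25·330 + 36·120 + 49·36 + 64·8 + 81·1 = 63206.

63206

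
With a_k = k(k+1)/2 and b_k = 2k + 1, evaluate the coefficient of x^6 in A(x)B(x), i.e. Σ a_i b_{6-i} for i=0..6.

The convolution is the t^6 coefficient of A(t)B(t).
Σ = 0·13 + 1·11 + 3·9 + 6·7 + 10·5 + 15·3 + 21·1 = 196.

196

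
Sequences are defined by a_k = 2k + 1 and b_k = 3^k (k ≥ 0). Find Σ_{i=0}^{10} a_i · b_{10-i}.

177135

This is [x^10] in the product of the two ordinary generating functions.
Σ = 1·59049 + 3·19683 + 5·6561 + 7·2187 + 9·729 + 11·243 + 13·81 + 15·27 + 17·9 + 19·3 + 21·1 = 177135.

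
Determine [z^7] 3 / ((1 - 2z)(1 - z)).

The denominator gives the recurrence a_n = 3a_(n−1) − 2a_(n−2) for n ≥ 2; the numerator fixes a_0 = 3, a_1 = 9.
Iterating: 3, 9, 21, 45, 93, 189, 381, 765, so a_7 = 765.

765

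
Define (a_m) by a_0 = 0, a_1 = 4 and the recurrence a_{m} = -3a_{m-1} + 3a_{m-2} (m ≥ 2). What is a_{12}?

The ordinary generating function has denominator 1 + 3t - 3t^2.
Iterating the recurrence: a_0,…,a_{12} = 0, 4, -12, 48, -180, 684, -2592, 9828, -37260, 141264, -535572, 2030508, -7698240.

-7698240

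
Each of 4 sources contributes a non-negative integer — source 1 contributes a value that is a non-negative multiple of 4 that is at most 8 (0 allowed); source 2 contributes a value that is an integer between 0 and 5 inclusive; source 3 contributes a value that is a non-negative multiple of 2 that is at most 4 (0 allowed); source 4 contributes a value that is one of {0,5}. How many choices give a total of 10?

The generating function for the choices is (1 + y^4 + y^8)·(1 + y + y^2 + y^3 + y^4 + y^5)·(1 + y^2 + y^4)·(1 + y^5); the count is [y^10].
(1 + y^4 + y^8) has coefficients 1,0,0,0,1,0,0,0,1 for degrees 0…8.
(1 + y + y^2 + y^3 + y^4 + y^5) has coefficients 1,1,1,1,1,1,0,0,0,0,0 for degrees 0…10.
Multiplying by (1 + y^2 + y^4) gives running coefficients 1,1,2,2,3,3,2,2,1,1,0 for degrees 0…10.
Finally multiplying by (1 + y^5), the product of all factors after the first has coefficients 1,1,2,2,3,4,3,4,3,4,3 for degrees 0…10.
[y^10] = 1·3 + 1·3 + 1·2 = 8.

8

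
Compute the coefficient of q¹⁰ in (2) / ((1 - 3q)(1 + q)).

88574

Partial fractions give a closed form: a_n = (3/2)·3^n + (1/2)·(-1)^n.
At n = 10: a_10 = 88574.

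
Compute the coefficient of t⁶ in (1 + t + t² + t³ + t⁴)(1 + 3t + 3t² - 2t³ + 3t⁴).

(1 + t + t² + t³ + t⁴) has coefficients 1,1,1,1,1 for degrees 0…4.
(1 + 3t + 3t² - 2t³ + 3t⁴) has coefficients 1,3,3,-2,3,0,0 for degrees 0…6.
[t⁶] = 1·0 + 1·0 + 1·3 + 1·(-2) + 1·3 = 4.

4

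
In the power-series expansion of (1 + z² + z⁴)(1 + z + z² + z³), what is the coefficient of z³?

(1 + z² + z⁴) has coefficients 1,0,1,0 for degrees 0…3.
(1 + z + z² + z³) has coefficients 1,1,1,1 for degrees 0…3.
[z³] = 1·1 + 1·1 = 2.

2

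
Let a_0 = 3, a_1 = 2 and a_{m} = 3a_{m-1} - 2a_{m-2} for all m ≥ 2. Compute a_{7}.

-124

The ordinary generating function has denominator 1 - 3t + 2t^2.
Iterating the recurrence: a_0,…,a_{7} = 3, 2, 0, -4, -12, -28, -60, -124.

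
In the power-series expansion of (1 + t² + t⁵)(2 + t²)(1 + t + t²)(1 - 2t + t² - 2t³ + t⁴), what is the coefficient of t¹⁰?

(1 + t² + t⁵) has coefficients 1,0,1,0,0,1 for degrees 0…5.
(2 + t²) has coefficients 2,0,1,0,0,0,0,0,0,0,0 for degrees 0…10.
Multiplying by (1 + t + t²) gives running coefficients 2,2,3,1,1,0,0,0,0,0,0 for degrees 0…10.
Finally multiplying by (1 - 2t + t² - 2t³ + t⁴), the product of all factors after the first has coefficients 2,-2,1,-7,0,-5,2,-1,1,0,0 for degrees 0…10.
[t¹⁰] = 1·0 + 1·1 + 1·(-5) = -4.

-4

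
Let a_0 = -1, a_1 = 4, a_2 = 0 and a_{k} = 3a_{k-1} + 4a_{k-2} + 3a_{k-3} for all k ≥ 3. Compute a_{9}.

60826

The ordinary generating function has denominator 1 - 3t - 4t^2 - 3t^3.
Iterating the recurrence: a_0,…,a_{9} = -1, 4, 0, 13, 51, 205, 858, 3547, 14688, 60826.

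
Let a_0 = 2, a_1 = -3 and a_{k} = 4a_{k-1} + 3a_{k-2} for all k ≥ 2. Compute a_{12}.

The ordinary generating function has denominator 1 - 4q - 3q^2.
Iterating the recurrence: a_0,…,a_{12} = 2, -3, -6, -33, -150, -699, -3246, -15081, -70062, -325491, -1512150, -7025073, -32636742.

-32636742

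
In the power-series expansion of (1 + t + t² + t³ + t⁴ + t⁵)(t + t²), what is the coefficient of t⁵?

(1 + t + t² + t³ + t⁴ + t⁵) has coefficients 1,1,1,1,1,1 for degrees 0…5.
(t + t²) has coefficients 0,1,1,0,0,0 for degrees 0…5.
[t⁵] = 1·0 + 1·0 + 1·0 + 1·1 + 1·1 + 1·0 = 2.

2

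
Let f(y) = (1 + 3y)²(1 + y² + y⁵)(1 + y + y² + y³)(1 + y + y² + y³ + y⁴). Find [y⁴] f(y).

(1 + 3y)² has coefficients 1,6,9 for degrees 0…2.
(1 + y² + y⁵) has coefficients 1,0,1,0,0 for degrees 0…4.
Multiplying by (1 + y + y² + y³) gives running coefficients 1,1,2,2,1 for degrees 0…4.
Finally multiplying by (1 + y + y² + y³ + y⁴), the product of all factors after the first has coefficients 1,2,4,6,7 for degrees 0…4.
[y⁴] = 1·7 + 6·6 + 9·4 = 79.

79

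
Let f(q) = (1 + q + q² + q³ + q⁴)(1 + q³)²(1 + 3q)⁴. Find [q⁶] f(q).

594

(1 + q + q² + q³ + q⁴) has coefficients 1,1,1,1,1 for degrees 0…4.
(1 + q³)² has coefficients 1,0,0,2,0,0,1 for degrees 0…6.
Finally multiplying by (1 + 3q)⁴, the product of all factors after the first has coefficients 1,12,54,110,105,108,217 for degrees 0…6.
[q⁶] = 1·217 + 1·108 + 1·105 + 1·110 + 1·54 = 594.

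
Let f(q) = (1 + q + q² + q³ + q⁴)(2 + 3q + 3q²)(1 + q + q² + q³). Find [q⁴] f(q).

29

(1 + q + q² + q³ + q⁴) has coefficients 1,1,1,1,1 for degrees 0…4.
(2 + 3q + 3q²) has coefficients 2,3,3,0,0 for degrees 0…4.
Finally multiplying by (1 + q + q² + q³), the product of all factors after the first has coefficients 2,5,8,8,6 for degrees 0…4.
[q⁴] = 1·6 + 1·8 + 1·8 + 1·5 + 1·2 = 29.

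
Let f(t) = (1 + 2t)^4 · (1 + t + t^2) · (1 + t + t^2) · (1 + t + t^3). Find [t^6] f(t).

(1 + 2t)^4 has coefficients 1,8,24,32,16 for degrees 0…4.
(1 + t + t^2) has coefficients 1,1,1,0,0,0,0 for degrees 0…6.
Multiplying by (1 + t + t^2) gives running coefficients 1,2,3,2,1,0,0 for degrees 0…6.
Finally multiplying by (1 + t + t^3), the product of all factors after the first has coefficients 1,3,5,6,5,4,2 for degrees 0…6.
[t^6] = 1·2 + 8·4 + 24·5 + 32·6 + 16·5 = 426.

426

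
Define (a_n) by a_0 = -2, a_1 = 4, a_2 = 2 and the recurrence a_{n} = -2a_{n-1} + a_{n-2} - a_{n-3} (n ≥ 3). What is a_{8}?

The ordinary generating function has denominator 1 + 2x - x^2 + x^3.
Iterating the recurrence: a_0,…,a_{8} = -2, 4, 2, 2, -6, 12, -32, 82, -208.

-208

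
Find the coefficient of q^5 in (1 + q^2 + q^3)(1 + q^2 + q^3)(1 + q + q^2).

5

(1 + q^2 + q^3) has coefficients 1,0,1,1 for degrees 0…3.
(1 + q^2 + q^3) has coefficients 1,0,1,1,0,0 for degrees 0…5.
Finally multiplying by (1 + q + q^2), the product of all factors after the first has coefficients 1,1,2,2,2,1 for degrees 0…5.
[q^5] = 1·1 + 1·2 + 1·2 = 5.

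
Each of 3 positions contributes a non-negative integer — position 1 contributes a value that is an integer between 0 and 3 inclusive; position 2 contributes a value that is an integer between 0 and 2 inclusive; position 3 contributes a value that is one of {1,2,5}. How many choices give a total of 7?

4

The generating function for the choices is (1 + z + z^2 + z^3)·(1 + z + z^2)·(z + z^2 + z^5); the count is [z^7].
(1 + z + z^2 + z^3) has coefficients 1,1,1,1 for degrees 0…3.
(1 + z + z^2) has coefficients 1,1,1,0,0,0,0,0 for degrees 0…7.
Finally multiplying by (z + z^2 + z^5), the product of all factors after the first has coefficients 0,1,2,2,1,1,1,1 for degrees 0…7.
[z^7] = 1·1 + 1·1 + 1·1 + 1·1 = 4.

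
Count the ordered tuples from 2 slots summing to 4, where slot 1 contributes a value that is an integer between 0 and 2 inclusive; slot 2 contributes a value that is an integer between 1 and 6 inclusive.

3

The generating function for the choices is (1 + y + y²)·(y + y² + y³ + y⁴ + y⁵ + y⁶); the count is [y⁴].
(1 + y + y²) has coefficients 1,1,1 for degrees 0…2.
(y + y² + y³ + y⁴ + y⁵ + y⁶) has coefficients 0,1,1,1,1 for degrees 0…4.
[y⁴] = 1·1 + 1·1 + 1·1 = 3.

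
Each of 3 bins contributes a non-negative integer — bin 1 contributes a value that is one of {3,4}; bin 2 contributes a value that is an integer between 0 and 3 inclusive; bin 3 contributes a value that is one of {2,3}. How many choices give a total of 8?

4

The generating function for the choices is (q³ + q⁴)·(1 + q + q² + q³)·(q² + q³); the count is [q⁸].
(q³ + q⁴) has coefficients 0,0,0,1,1 for degrees 0…4.
(1 + q + q² + q³) has coefficients 1,1,1,1,0,0,0,0,0 for degrees 0…8.
Finally multiplying by (q² + q³), the product of all factors after the first has coefficients 0,0,1,2,2,2,1,0,0 for degrees 0…8.
[q⁸] = 1·2 + 1·2 = 4.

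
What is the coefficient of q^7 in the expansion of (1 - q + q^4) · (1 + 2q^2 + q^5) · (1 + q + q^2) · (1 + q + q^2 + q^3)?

6

(1 - q + q^4) has coefficients 1,-1,0,0,1 for degrees 0…4.
(1 + 2q^2 + q^5) has coefficients 1,0,2,0,0,1,0,0 for degrees 0…7.
Multiplying by (1 + q + q^2) gives running coefficients 1,1,3,2,2,1,1,1 for degrees 0…7.
Finally multiplying by (1 + q + q^2 + q^3), the product of all factors after the first has coefficients 1,2,5,7,8,8,6,5 for degrees 0…7.
[q^7] = 1·5 − 1·6 + 1·7 = 6.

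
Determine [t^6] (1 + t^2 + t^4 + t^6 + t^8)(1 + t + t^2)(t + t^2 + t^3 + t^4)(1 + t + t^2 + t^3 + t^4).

(1 + t^2 + t^4 + t^6 + t^8) has coefficients 1,0,1,0,1,0,1 for degrees 0…6.
(1 + t + t^2) has coefficients 1,1,1,0,0,0,0 for degrees 0…6.
Multiplying by (t + t^2 + t^3 + t^4) gives running coefficients 0,1,2,3,3,2,1 for degrees 0…6.
Finally multiplying by (1 + t + t^2 + t^3 + t^4), the product of all factors after the first has coefficients 0,1,3,6,9,11,11 for degrees 0…6.
[t^6] = 1·11 + 1·9 + 1·3 + 1·0 = 23.

23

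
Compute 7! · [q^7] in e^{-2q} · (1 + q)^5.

The EGF product rule gives c_7 = Σ_{k_1+k_2=7} C(7; k_1,k_2) · ∏ g_i(k_i), where e^{-2q} gives (-2)^k; (1+q)^5 gives the falling factorial (5)_k.
g_1(k) for k = 0…7: 1, -2, 4, -8, 16, -32, 64, -128.
g_2(k) for k = 0…7: 1, 5, 20, 60, 120, 120, 0, 0.
c_7 = Σ_k C(7,k)·g_1(k)·g_2(7−k) = 21·4·120 + 35·(-8)·120 + 35·16·60 + 21·(-32)·20 + 7·64·5 + 1·(-128)·1 = 10080 − 33600 + 33600 − 13440 + 2240 − 128 = -1248.

-1248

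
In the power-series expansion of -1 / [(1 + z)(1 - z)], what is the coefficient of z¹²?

-1

Partial fractions give a closed form: a_n = (-1/2)·(-1)^n + (-1/2)·1^n.
At n = 12: a_12 = -1.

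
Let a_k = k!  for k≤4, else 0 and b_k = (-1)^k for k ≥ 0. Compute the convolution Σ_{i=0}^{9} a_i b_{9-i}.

Write out a_i and b_{9-i} for i = 0,…,9 and sum the products.
Σ = 1·(-1) + 1·1 + 2·(-1) + 6·1 + 24·(-1) + 0·1 + 0·(-1) + 0·1 + 0·(-1) + 0·1 = -20.

-20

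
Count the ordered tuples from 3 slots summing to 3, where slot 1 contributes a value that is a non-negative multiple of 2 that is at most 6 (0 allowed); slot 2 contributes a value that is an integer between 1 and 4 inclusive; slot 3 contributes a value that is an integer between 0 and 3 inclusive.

The generating function for the choices is (1 + t² + t⁴ + t⁶)·(t + t² + t³ + t⁴)·(1 + t + t² + t³); the count is [t³].
(1 + t² + t⁴ + t⁶) has coefficients 1,0,1,0 for degrees 0…3.
(t + t² + t³ + t⁴) has coefficients 0,1,1,1 for degrees 0…3.
Finally multiplying by (1 + t + t² + t³), the product of all factors after the first has coefficients 0,1,2,3 for degrees 0…3.
[t³] = 1·3 + 1·1 = 4.

4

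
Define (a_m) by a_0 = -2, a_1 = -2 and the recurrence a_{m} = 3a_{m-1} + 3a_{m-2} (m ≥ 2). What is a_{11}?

-1818612

The ordinary generating function has denominator 1 - 3x - 3x^2.
Iterating the recurrence: a_0,…,a_{11} = -2, -2, -12, -42, -162, -612, -2322, -8802, -33372, -126522, -479682, -1818612.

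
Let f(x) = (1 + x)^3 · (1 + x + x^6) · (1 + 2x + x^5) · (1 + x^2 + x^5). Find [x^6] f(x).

20

(1 + x)^3 has coefficients 1,3,3,1 for degrees 0…3.
(1 + x + x^6) has coefficients 1,1,0,0,0,0,1 for degrees 0…6.
Multiplying by (1 + 2x + x^5) gives running coefficients 1,3,2,0,0,1,2 for degrees 0…6.
Finally multiplying by (1 + x^2 + x^5), the product of all factors after the first has coefficients 1,3,3,3,2,2,5 for degrees 0…6.
[x^6] = 1·5 + 3·2 + 3·2 + 1·3 = 20.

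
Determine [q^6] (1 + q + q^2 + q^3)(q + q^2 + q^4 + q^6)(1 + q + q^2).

(1 + q + q^2 + q^3) has coefficients 1,1,1,1 for degrees 0…3.
(q + q^2 + q^4 + q^6) has coefficients 0,1,1,0,1,0,1 for degrees 0…6.
Finally multiplying by (1 + q + q^2), the product of all factors after the first has coefficients 0,1,2,2,2,1,2 for degrees 0…6.
[q^6] = 1·2 + 1·1 + 1·2 + 1·2 = 7.

7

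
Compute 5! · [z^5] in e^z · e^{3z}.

1024

The EGF product rule gives c_5 = Σ_{k_1+k_2=5} C(5; k_1,k_2) · ∏ g_i(k_i), where e^z gives (1)^k; e^{3z} gives (3)^k.
g_1(k) for k = 0…5: 1, 1, 1, 1, 1, 1.
g_2(k) for k = 0…5: 1, 3, 9, 27, 81, 243.
c_5 = Σ_k C(5,k)·g_1(k)·g_2(5−k) = 1·1·243 + 5·1·81 + 10·1·27 + 10·1·9 + 5·1·3 + 1·1·1 = 243 + 405 + 270 + 90 + 15 + 1 = 1024.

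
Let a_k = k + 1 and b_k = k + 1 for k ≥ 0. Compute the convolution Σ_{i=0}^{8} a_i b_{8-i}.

The convolution is the x^8 coefficient of A(x)B(x).
Σ = 1·9 + 2·8 + 3·7 + 4·6 + 5·5 + 6·4 + 7·3 + 8·2 + 9·1 = 165.

165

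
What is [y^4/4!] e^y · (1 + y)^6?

1045

The EGF product rule gives c_4 = Σ_{k_1+k_2=4} C(4; k_1,k_2) · ∏ g_i(k_i), where e^y gives (1)^k; (1+y)^6 gives the falling factorial (6)_k.
g_1(k) for k = 0…4: 1, 1, 1, 1, 1.
g_2(k) for k = 0…4: 1, 6, 30, 120, 360.
c_4 = Σ_k C(4,k)·g_1(k)·g_2(4−k) = 1·1·360 + 4·1·120 + 6·1·30 + 4·1·6 + 1·1·1 = 360 + 480 + 180 + 24 + 1 = 1045.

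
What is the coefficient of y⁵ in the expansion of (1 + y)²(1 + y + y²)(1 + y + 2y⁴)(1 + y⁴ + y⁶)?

11

(1 + y)² has coefficients 1,2,1 for degrees 0…2.
(1 + y + y²) has coefficients 1,1,1,0,0,0 for degrees 0…5.
Multiplying by (1 + y + 2y⁴) gives running coefficients 1,2,2,1,2,2 for degrees 0…5.
Finally multiplying by (1 + y⁴ + y⁶), the product of all factors after the first has coefficients 1,2,2,1,3,4 for degrees 0…5.
[y⁵] = 1·4 + 2·3 + 1·1 = 11.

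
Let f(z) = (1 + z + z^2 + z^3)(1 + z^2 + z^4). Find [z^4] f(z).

(1 + z + z^2 + z^3) has coefficients 1,1,1,1 for degrees 0…3.
(1 + z^2 + z^4) has coefficients 1,0,1,0,1 for degrees 0…4.
[z^4] = 1·1 + 1·0 + 1·1 + 1·0 = 2.

2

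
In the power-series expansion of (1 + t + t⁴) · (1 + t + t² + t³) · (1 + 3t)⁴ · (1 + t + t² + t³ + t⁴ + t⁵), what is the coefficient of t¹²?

1294

(1 + t + t⁴) has coefficients 1,1,0,0,1 for degrees 0…4.
(1 + t + t² + t³) has coefficients 1,1,1,1,0,0,0,0,0,0,0,0,0 for degrees 0…12.
Multiplying by (1 + 3t)⁴ gives running coefficients 1,13,67,175,255,243,189,81,0,0,0,0,0 for degrees 0…12.
Finally multiplying by (1 + t + t² + t³ + t⁴ + t⁵), the product of all factors after the first has coefficients 1,14,81,256,511,754,942,1010,943,768,513,270,81 for degrees 0…12.
[t¹²] = 1·81 + 1·270 + 1·943 = 1294.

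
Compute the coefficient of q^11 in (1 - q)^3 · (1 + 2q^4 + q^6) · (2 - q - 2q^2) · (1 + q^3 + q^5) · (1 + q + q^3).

-21

(1 - q)^3 has coefficients 1,-3,3,-1 for degrees 0…3.
(1 + 2q^4 + q^6) has coefficients 1,0,0,0,2,0,1,0,0,0,0,0 for degrees 0…11.
Multiplying by (2 - q - 2q^2) gives running coefficients 2,-1,-2,0,4,-2,-2,-1,-2,0,0,0 for degrees 0…11.
Multiplying by (1 + q^3 + q^5) gives running coefficients 2,-1,-2,2,3,-2,-3,1,-4,2,-3,-4 for degrees 0…11.
Finally multiplying by (1 + q + q^3), the product of all factors after the first has coefficients 2,1,-3,2,4,-1,-3,1,-5,-5,0,-11 for degrees 0…11.
[q^11] = 1·(-11) − 3·0 + 3·(-5) − 1·(-5) = -21.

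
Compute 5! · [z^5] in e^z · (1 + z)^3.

136

The EGF product rule gives c_5 = Σ_{k_1+k_2=5} C(5; k_1,k_2) · ∏ g_i(k_i), where e^z gives (1)^k; (1+z)^3 gives the falling factorial (3)_k.
g_1(k) for k = 0…5: 1, 1, 1, 1, 1, 1.
g_2(k) for k = 0…5: 1, 3, 6, 6, 0, 0.
c_5 = Σ_k C(5,k)·g_1(k)·g_2(5−k) = 10·1·6 + 10·1·6 + 5·1·3 + 1·1·1 = 60 + 60 + 15 + 1 = 136.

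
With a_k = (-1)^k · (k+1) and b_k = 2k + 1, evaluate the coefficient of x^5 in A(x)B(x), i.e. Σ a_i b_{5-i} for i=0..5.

3

The convolution is the x^5 coefficient of A(x)B(x).
Σ = 1·11 − 2·9 + 3·7 − 4·5 + 5·3 − 6·1 = 3.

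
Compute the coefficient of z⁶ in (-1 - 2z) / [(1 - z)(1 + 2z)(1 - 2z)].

-127

Partial fractions give a closed form: a_n = (1)·1^n + (-2)·2^n.
At n = 6: a_6 = -127.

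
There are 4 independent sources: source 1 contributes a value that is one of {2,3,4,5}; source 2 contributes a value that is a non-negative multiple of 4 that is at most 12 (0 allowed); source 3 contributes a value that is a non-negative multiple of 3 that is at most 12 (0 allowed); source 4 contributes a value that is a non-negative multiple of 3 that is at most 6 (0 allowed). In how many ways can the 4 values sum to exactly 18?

13

The generating function for the choices is (q^2 + q^3 + q^4 + q^5)·(1 + q^4 + q^8 + q^12)·(1 + q^3 + q^6 + q^9 + q^12)·(1 + q^3 + q^6); the count is [q^18].
(q^2 + q^3 + q^4 + q^5) has coefficients 0,0,1,1,1,1 for degrees 0…5.
(1 + q^4 + q^8 + q^12) has coefficients 1,0,0,0,1,0,0,0,1,0,0,0,1,0,0,0,0,0,0 for degrees 0…18.
Multiplying by (1 + q^3 + q^6 + q^9 + q^12) gives running coefficients 1,0,0,1,1,0,1,1,1,1,1,1,2,1,1,1,1,1,1 for degrees 0…18.
Finally multiplying by (1 + q^3 + q^6), the product of all factors after the first has coefficients 1,0,0,2,1,0,3,2,1,3,3,2,4,3,3,4,3,3,4 for degrees 0…18.
[q^18] = 1·3 + 1·4 + 1·3 + 1·3 = 13.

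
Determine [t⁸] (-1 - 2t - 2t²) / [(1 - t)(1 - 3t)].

-18587

The denominator gives the recurrence a_n = 4a_(n−1) − 3a_(n−2) for n ≥ 3; the numerator fixes a_0 = -1, a_1 = -6, a_2 = -23.
Iterating: -1, -6, -23, -74, -227, -686, -2063, -6194, -18587, so a_8 = -18587.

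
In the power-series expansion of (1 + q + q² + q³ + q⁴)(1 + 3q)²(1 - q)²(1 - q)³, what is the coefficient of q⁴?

(1 + q + q² + q³ + q⁴) has coefficients 1,1,1,1,1 for degrees 0…4.
(1 + 3q)² has coefficients 1,6,9,0,0 for degrees 0…4.
Multiplying by (1 - q)² gives running coefficients 1,4,-2,-12,9 for degrees 0…4.
Finally multiplying by (1 - q)³, the product of all factors after the first has coefficients 1,1,-11,5,35 for degrees 0…4.
[q⁴] = 1·35 + 1·5 + 1·(-11) + 1·1 + 1·1 = 31.

31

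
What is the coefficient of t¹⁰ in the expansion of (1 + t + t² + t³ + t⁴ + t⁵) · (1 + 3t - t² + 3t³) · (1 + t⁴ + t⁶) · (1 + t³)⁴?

117

(1 + t + t² + t³ + t⁴ + t⁵) has coefficients 1,1,1,1,1,1 for degrees 0…5.
(1 + 3t - t² + 3t³) has coefficients 1,3,-1,3,0,0,0,0,0,0,0 for degrees 0…10.
Multiplying by (1 + t⁴ + t⁶) gives running coefficients 1,3,-1,3,1,3,0,6,-1,3,0 for degrees 0…10.
Finally multiplying by (1 + t³)⁴, the product of all factors after the first has coefficients 1,3,-1,7,13,-1,18,28,5,25,42 for degrees 0…10.
[t¹⁰] = 1·42 + 1·25 + 1·5 + 1·28 + 1·18 + 1·(-1) = 117.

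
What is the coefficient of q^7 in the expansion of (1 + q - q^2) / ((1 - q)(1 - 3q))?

4009

The denominator gives the recurrence a_n = 4a_(n−1) − 3a_(n−2) for n ≥ 3; the numerator fixes a_0 = 1, a_1 = 5, a_2 = 16.
Iterating: 1, 5, 16, 49, 148, 445, 1336, 4009, so a_7 = 4009.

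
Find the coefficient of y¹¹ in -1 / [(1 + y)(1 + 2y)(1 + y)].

The denominator gives the recurrence a_n = −4a_(n−1) − 5a_(n−2) − 2a_(n−3) for n ≥ 3; the numerator fixes a_0 = -1, a_1 = 4, a_2 = -11.
Iterating: -1, 4, -11, 26, -57, 120, -247, 502, -1013, 2036, -4083, 8178, so a_11 = 8178.

8178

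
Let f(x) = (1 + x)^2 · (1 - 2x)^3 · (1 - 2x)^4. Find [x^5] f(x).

(1 + x)^2 has coefficients 1,2,1 for degrees 0…2.
(1 - 2x)^3 has coefficients 1,-6,12,-8,0,0 for degrees 0…5.
Finally multiplying by (1 - 2x)^4, the product of all factors after the first has coefficients 1,-14,84,-280,560,-672 for degrees 0…5.
[x^5] = 1·(-672) + 2·560 + 1·(-280) = 168.

168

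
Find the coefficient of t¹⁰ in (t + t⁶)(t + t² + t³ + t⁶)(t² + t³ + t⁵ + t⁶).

(t + t⁶) has coefficients 0,1,0,0,0,0,1 for degrees 0…6.
(t + t² + t³ + t⁶) has coefficients 0,1,1,1,0,0,1,0,0,0,0 for degrees 0…10.
Finally multiplying by (t² + t³ + t⁵ + t⁶), the product of all factors after the first has coefficients 0,0,0,1,2,2,2,2,3,2,0 for degrees 0…10.
[t¹⁰] = 1·2 + 1·2 = 4.

4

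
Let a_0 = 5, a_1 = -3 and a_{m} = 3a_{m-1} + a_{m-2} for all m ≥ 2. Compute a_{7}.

-1767

The ordinary generating function has denominator 1 - 3q - q^2.
Iterating the recurrence: a_0,…,a_{7} = 5, -3, -4, -15, -49, -162, -535, -1767.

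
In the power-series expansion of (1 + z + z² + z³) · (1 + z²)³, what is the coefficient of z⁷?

4

(1 + z + z² + z³) has coefficients 1,1,1,1 for degrees 0…3.
(1 + z²)³ has coefficients 1,0,3,0,3,0,1,0 for degrees 0…7.
[z⁷] = 1·0 + 1·1 + 1·0 + 1·3 = 4.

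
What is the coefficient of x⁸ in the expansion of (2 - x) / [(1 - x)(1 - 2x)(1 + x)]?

Partial fractions give a closed form: a_n = (-1/2)·1^n + (2)·2^n + (1/2)·(-1)^n.
At n = 8: a_8 = 512.

512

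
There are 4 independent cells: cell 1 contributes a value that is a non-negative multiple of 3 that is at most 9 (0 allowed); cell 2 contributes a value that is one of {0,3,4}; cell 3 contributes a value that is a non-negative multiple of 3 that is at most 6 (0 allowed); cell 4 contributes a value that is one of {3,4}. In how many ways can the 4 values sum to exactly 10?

7

The generating function for the choices is (1 + y³ + y⁶ + y⁹)·(1 + y³ + y⁴)·(1 + y³ + y⁶)·(y³ + y⁴); the count is [y¹⁰].
(1 + y³ + y⁶ + y⁹) has coefficients 1,0,0,1,0,0,1,0,0,1 for degrees 0…9.
(1 + y³ + y⁴) has coefficients 1,0,0,1,1,0,0,0,0,0,0 for degrees 0…10.
Multiplying by (1 + y³ + y⁶) gives running coefficients 1,0,0,2,1,0,2,1,0,1,1 for degrees 0…10.
Finally multiplying by (y³ + y⁴), the product of all factors after the first has coefficients 0,0,0,1,1,0,2,3,1,2,3 for degrees 0…10.
[y¹⁰] = 1·3 + 1·3 + 1·1 + 1·0 = 7.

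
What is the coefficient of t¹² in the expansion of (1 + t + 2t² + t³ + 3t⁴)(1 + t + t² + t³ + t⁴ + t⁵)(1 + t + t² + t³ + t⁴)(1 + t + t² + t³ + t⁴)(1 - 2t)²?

(1 + t + 2t² + t³ + 3t⁴) has coefficients 1,1,2,1,3 for degrees 0…4.
(1 + t + t² + t³ + t⁴ + t⁵) has coefficients 1,1,1,1,1,1,0,0,0,0,0,0,0 for degrees 0…12.
Multiplying by (1 + t + t² + t³ + t⁴) gives running coefficients 1,2,3,4,5,5,4,3,2,1,0,0,0 for degrees 0…12.
Multiplying by (1 + t + t² + t³ + t⁴) gives running coefficients 1,3,6,10,15,19,21,21,19,15,10,6,3 for degrees 0…12.
Finally multiplying by (1 - 2t)², the product of all factors after the first has coefficients 1,-1,-2,-2,-1,-1,5,13,19,23,26,26,19 for degrees 0…12.
[t¹²] = 1·19 + 1·26 + 2·26 + 1·23 + 3·19 = 177.

177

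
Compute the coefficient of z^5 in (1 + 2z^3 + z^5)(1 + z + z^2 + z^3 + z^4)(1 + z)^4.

(1 + 2z^3 + z^5) has coefficients 1,0,0,2,0,1 for degrees 0…5.
(1 + z + z^2 + z^3 + z^4) has coefficients 1,1,1,1,1,0 for degrees 0…5.
Finally multiplying by (1 + z)^4, the product of all factors after the first has coefficients 1,5,11,15,16,15 for degrees 0…5.
[z^5] = 1·15 + 2·11 + 1·1 = 38.

38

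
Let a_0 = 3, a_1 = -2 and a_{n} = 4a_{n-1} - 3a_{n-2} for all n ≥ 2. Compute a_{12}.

-1328597

The ordinary generating function has denominator 1 - 4x + 3x^2.
Iterating the recurrence: a_0,…,a_{12} = 3, -2, -17, -62, -197, -602, -1817, -5462, -16397, -49202, -147617, -442862, -1328597.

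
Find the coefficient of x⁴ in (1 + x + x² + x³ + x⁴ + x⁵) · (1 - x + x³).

1

(1 + x + x² + x³ + x⁴ + x⁵) has coefficients 1,1,1,1,1 for degrees 0…4.
(1 - x + x³) has coefficients 1,-1,0,1,0 for degrees 0…4.
[x⁴] = 1·0 + 1·1 + 1·0 + 1·(-1) + 1·1 = 1.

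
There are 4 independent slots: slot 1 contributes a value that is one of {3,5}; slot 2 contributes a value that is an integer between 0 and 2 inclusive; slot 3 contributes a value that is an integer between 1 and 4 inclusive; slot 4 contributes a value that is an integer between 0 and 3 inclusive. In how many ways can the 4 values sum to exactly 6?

7

The generating function for the choices is (q^3 + q^5)·(1 + q + q^2)·(q + q^2 + q^3 + q^4)·(1 + q + q^2 + q^3); the count is [q^6].
(q^3 + q^5) has coefficients 0,0,0,1,0,1 for degrees 0…5.
(1 + q + q^2) has coefficients 1,1,1,0,0,0,0 for degrees 0…6.
Multiplying by (q + q^2 + q^3 + q^4) gives running coefficients 0,1,2,3,3,2,1 for degrees 0…6.
Finally multiplying by (1 + q + q^2 + q^3), the product of all factors after the first has coefficients 0,1,3,6,9,10,9 for degrees 0…6.
[q^6] = 1·6 + 1·1 = 7.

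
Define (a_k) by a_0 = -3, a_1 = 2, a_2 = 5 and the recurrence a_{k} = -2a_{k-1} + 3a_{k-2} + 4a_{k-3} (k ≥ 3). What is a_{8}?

2475

The ordinary generating function has denominator 1 + 2t - 3t^2 - 4t^3.
Iterating the recurrence: a_0,…,a_{8} = -3, 2, 5, -16, 55, -138, 377, -948, 2475.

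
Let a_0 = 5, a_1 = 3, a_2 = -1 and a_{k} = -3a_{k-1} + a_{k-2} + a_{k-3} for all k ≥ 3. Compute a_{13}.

1167695

The ordinary generating function has denominator 1 + 3q - q^2 - q^3.
Iterating the recurrence: a_0,…,a_{13} = 5, 3, -1, 11, -31, 103, -329, 1059, -3403, 10939, -35161, 113019, -363279, 1167695.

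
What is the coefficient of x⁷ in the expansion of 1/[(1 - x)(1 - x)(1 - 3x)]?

The denominator gives the recurrence a_n = 5a_(n−1) − 7a_(n−2) + 3a_(n−3) for n ≥ 3; the numerator fixes a_0 = 1, a_1 = 5, a_2 = 18.
Iterating: 1, 5, 18, 58, 179, 543, 1636, 4916, so a_7 = 4916.

4916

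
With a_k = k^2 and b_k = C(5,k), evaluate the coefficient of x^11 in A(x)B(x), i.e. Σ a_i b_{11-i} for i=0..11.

2352

This is [x^11] in the product of the two ordinary generating functions.
Σ = 0·0 + 1·0 + 4·0 + 9·0 + 16·0 + 25·0 + 36·1 + 49·5 + 64·10 + 81·10 + 100·5 + 121·1 = 2352.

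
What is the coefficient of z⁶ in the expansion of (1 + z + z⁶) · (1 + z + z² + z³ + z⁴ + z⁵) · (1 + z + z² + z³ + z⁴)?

(1 + z + z⁶) has coefficients 1,1,0,0,0,0,1 for degrees 0…6.
(1 + z + z² + z³ + z⁴ + z⁵) has coefficients 1,1,1,1,1,1,0 for degrees 0…6.
Finally multiplying by (1 + z + z² + z³ + z⁴), the product of all factors after the first has coefficients 1,2,3,4,5,5,4 for degrees 0…6.
[z⁶] = 1·4 + 1·5 + 1·1 = 10.

10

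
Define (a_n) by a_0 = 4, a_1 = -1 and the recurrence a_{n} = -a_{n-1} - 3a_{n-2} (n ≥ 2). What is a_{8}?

The ordinary generating function has denominator 1 + y + 3y^2.
Iterating the recurrence: a_0,…,a_{8} = 4, -1, -11, 14, 19, -61, 4, 179, -191.

-191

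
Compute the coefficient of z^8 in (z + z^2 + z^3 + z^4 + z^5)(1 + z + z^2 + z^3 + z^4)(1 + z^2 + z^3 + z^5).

(z + z^2 + z^3 + z^4 + z^5) has coefficients 0,1,1,1,1,1 for degrees 0…5.
(1 + z + z^2 + z^3 + z^4) has coefficients 1,1,1,1,1,0,0,0,0 for degrees 0…8.
Finally multiplying by (1 + z^2 + z^3 + z^5), the product of all factors after the first has coefficients 1,1,2,3,3,3,3,2,1 for degrees 0…8.
[z^8] = 1·2 + 1·3 + 1·3 + 1·3 + 1·3 = 14.

14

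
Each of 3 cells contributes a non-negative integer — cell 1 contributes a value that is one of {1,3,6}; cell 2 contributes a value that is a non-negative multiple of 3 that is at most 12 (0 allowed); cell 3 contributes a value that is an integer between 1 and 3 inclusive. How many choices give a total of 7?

The generating function for the choices is (x + x³ + x⁶)·(1 + x³ + x⁶ + x⁹ + x¹²)·(x + x² + x³); the count is [x⁷].
(x + x³ + x⁶) has coefficients 0,1,0,1,0,0,1 for degrees 0…6.
(1 + x³ + x⁶ + x⁹ + x¹²) has coefficients 1,0,0,1,0,0,1,0 for degrees 0…7.
Finally multiplying by (x + x² + x³), the product of all factors after the first has coefficients 0,1,1,1,1,1,1,1 for degrees 0…7.
[x⁷] = 1·1 + 1·1 + 1·1 = 3.

3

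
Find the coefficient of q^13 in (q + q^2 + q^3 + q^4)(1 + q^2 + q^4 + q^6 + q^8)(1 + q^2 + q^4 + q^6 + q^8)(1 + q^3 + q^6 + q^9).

(q + q^2 + q^3 + q^4) has coefficients 0,1,1,1,1 for degrees 0…4.
(1 + q^2 + q^4 + q^6 + q^8) has coefficients 1,0,1,0,1,0,1,0,1,0,0,0,0,0 for degrees 0…13.
Multiplying by (1 + q^2 + q^4 + q^6 + q^8) gives running coefficients 1,0,2,0,3,0,4,0,5,0,4,0,3,0 for degrees 0…13.
Finally multiplying by (1 + q^3 + q^6 + q^9), the product of all factors after the first has coefficients 1,0,2,1,3,2,5,3,7,5,7,7,7,7 for degrees 0…13.
[q^13] = 1·7 + 1·7 + 1·7 + 1·5 = 26.

26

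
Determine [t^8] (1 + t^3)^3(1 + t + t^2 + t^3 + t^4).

3

(1 + t^3)^3 has coefficients 1,0,0,3,0,0,3,0,0 for degrees 0…8.
(1 + t + t^2 + t^3 + t^4) has coefficients 1,1,1,1,1,0,0,0,0 for degrees 0…8.
[t^8] = 1·0 + 3·0 + 3·1 = 3.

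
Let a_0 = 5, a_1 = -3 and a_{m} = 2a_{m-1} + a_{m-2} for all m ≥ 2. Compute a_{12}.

-12875

The ordinary generating function has denominator 1 - 2t - t^2.
Iterating the recurrence: a_0,…,a_{12} = 5, -3, -1, -5, -11, -27, -65, -157, -379, -915, -2209, -5333, -12875.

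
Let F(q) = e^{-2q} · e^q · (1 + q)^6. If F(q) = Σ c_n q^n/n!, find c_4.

The EGF product rule gives c_4 = Σ_{k_1+k_2+k_3=4} C(4; k_1,k_2,k_3) · ∏ g_i(k_i), where e^{-2q} gives (-2)^k; e^q gives (1)^k; (1+q)^6 gives the falling factorial (6)_k.
g_1(k) for k = 0…4: 1, -2, 4, -8, 16.
g_2(k) for k = 0…4: 1, 1, 1, 1, 1.
g_3(k) for k = 0…4: 1, 6, 30, 120, 360.
First combine the last two factors: h(k) = Σ_j C(k,j)·g_2(j)·g_3(k−j) for k = 0…4: 1, 7, 43, 229, 1045.
c_4 = Σ_k C(4,k)·g_1(k)·h(4−k) = 1·1·1045 + 4·(-2)·229 + 6·4·43 + 4·(-8)·7 + 1·16·1 = 1045 − 1832 + 1032 − 224 + 16 = 37.

37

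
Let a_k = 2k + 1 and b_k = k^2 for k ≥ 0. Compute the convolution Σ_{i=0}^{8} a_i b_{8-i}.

876

The convolution is the x^8 coefficient of A(x)B(x).
Σ = 1·64 + 3·49 + 5·36 + 7·25 + 9·16 + 11·9 + 13·4 + 15·1 + 17·0 = 876.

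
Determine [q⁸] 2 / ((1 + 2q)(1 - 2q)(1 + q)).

Partial fractions give a closed form: a_n = (2)·(-2)^n + (2/3)·2^n + (-2/3)·(-1)^n.
At n = 8: a_8 = 682.

682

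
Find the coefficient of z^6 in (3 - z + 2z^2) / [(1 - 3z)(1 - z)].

The denominator gives the recurrence a_n = 4a_(n−1) − 3a_(n−2) for n ≥ 3; the numerator fixes a_0 = 3, a_1 = 11, a_2 = 37.
Iterating: 3, 11, 37, 115, 349, 1051, 3157, so a_6 = 3157.

3157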